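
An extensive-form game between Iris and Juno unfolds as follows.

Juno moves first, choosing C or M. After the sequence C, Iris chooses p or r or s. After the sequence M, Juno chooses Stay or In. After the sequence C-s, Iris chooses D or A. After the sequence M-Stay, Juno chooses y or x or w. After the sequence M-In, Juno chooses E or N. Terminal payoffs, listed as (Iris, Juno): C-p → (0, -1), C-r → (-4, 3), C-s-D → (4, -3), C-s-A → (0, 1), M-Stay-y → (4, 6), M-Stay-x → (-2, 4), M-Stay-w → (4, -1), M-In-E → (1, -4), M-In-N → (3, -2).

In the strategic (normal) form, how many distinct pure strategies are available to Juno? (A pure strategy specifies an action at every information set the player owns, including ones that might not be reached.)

24

Juno owns the root with actions {C, M} — two choices.
Juno owns the node after M with actions {Stay, In} — two choices.
Juno owns the node after M-Stay with actions {y, x, w} — three choices.
Juno owns the node after M-In with actions {E, N} — two choices.
A pure strategy fixes one action at each information set independently, so the count is the product 2 × 2 × 3 × 2 = 24.
(For reference, Iris has 6 pure strategies, giving a 24×6 normal-form matrix.)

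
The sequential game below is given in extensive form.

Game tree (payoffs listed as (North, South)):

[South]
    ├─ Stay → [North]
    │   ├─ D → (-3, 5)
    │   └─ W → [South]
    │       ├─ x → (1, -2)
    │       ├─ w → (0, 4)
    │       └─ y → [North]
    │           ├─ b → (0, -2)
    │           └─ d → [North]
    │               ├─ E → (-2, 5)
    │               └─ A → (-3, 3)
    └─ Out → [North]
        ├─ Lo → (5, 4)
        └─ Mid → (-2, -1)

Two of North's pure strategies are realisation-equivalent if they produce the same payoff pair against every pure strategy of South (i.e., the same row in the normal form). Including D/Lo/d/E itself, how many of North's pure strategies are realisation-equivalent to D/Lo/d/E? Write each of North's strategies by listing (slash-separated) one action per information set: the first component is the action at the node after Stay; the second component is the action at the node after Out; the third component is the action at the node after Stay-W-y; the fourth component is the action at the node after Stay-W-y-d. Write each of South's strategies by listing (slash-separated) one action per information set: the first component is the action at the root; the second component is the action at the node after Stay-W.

Row for D/Lo/d/E (columns Stay/x, Stay/w, Stay/y, Out/x, Out/w, Out/y): (-3,5) (-3,5) (-3,5) (5,4) (5,4) (5,4).
Under D/Lo/d/E, North's choice at the node after Stay-W-y and at the node after Stay-W-y-d can never be reached regardless of what South does, so varying those choices leaves every outcome unchanged.
Holding the reachable choices fixed and varying the unreachable ones freely already gives 2 × 2 = 4 equivalent strategies.
No other strategy reproduces this row, so those 4 are the full class: D/Lo/b/E, D/Lo/b/A, D/Lo/d/E, D/Lo/d/A.

4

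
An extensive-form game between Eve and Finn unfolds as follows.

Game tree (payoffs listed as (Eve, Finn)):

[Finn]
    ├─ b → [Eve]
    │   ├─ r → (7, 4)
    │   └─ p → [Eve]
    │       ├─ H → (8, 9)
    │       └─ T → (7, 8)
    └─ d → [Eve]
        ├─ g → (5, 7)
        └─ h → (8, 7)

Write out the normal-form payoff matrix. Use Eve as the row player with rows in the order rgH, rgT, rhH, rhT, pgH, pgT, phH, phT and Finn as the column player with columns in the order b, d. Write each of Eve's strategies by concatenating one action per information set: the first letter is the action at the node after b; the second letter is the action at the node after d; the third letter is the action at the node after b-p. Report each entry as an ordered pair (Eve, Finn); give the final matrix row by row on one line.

            b        d
 rgH    (7,4)    (5,7)
 rgT    (7,4)    (5,7)
 rhH    (7,4)    (8,7)
 rhT    (7,4)    (8,7)
 pgH    (8,9)    (5,7)
 pgT    (7,8)    (5,7)
 phH    (8,9)    (8,7)
 phT    (7,8)    (8,7)

rgH: (7,4) (5,7) | rgT: (7,4) (5,7) | rhH: (7,4) (8,7) | rhT: (7,4) (8,7) | pgH: (8,9) (5,7) | pgT: (7,8) (5,7) | phH: (8,9) (8,7) | phT: (7,8) (8,7)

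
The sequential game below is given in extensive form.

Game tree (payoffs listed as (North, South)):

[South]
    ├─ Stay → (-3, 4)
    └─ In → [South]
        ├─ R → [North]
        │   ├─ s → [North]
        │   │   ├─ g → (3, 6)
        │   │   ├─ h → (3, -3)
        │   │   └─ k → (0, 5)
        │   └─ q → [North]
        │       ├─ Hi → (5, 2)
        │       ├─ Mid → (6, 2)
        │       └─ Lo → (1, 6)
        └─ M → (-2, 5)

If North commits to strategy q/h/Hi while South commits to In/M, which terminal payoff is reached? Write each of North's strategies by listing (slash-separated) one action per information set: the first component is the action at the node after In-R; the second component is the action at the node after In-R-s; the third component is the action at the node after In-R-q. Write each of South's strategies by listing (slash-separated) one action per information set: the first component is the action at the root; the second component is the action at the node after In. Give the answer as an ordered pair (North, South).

(-2, 5)

Trace the play path from the root:
  South plays In
  South plays M at [In]
→ terminal payoff (-2, 5).
(North's choice at the node after In-R is never reached on this path, so it doesn't affect the outcome.)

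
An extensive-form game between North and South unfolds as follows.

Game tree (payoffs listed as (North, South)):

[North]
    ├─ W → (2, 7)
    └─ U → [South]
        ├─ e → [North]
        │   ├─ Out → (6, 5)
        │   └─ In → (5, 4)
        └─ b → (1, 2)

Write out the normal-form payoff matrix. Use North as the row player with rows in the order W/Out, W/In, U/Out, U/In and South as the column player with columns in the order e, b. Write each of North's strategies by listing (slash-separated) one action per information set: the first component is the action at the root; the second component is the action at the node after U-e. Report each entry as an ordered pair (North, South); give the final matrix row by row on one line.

W/Out: (2,7) (2,7) | W/In: (2,7) (2,7) | U/Out: (6,5) (1,2) | U/In: (5,4) (1,2)

             e        b
W/Out    (2,7)    (2,7)
 W/In    (2,7)    (2,7)
U/Out    (6,5)    (1,2)
 U/In    (5,4)    (1,2)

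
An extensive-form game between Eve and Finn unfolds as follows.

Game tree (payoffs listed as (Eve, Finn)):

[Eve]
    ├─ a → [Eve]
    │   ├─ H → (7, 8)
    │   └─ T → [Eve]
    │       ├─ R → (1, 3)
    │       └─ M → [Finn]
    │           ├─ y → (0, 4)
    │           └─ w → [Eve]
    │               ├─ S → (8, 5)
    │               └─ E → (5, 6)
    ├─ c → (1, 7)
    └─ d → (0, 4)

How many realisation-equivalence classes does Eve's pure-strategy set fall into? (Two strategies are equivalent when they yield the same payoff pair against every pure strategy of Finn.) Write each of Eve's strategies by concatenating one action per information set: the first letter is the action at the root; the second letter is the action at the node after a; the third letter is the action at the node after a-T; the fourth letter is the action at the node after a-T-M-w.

6

Eve has 24 pure strategies: aHRS, aHRE, aHMS, aHME, aTRS, aTRE, aTMS, aTME, cHRS, cHRE, cHMS, cHME, cTRS, cTRE, cTMS, cTME, dHRS, dHRE, dHMS, dHME, dTRS, dTRE, dTMS, dTME. Columns: y, w.
{aHRS, aHRE, aHMS, aHME} → row (7,8) (7,8)
{aTRS, aTRE} → row (1,3) (1,3)
{aTMS} → row (0,4) (8,5)
{aTME} → row (0,4) (5,6)
{cHRS, cHRE, cHMS, cHME, cTRS, cTRE, cTMS, cTME} → row (1,7) (1,7)
{dHRS, dHRE, dHMS, dHME, dTRS, dTRE, dTMS, dTME} → row (0,4) (0,4)
That's 6 distinct rows out of 24 strategies.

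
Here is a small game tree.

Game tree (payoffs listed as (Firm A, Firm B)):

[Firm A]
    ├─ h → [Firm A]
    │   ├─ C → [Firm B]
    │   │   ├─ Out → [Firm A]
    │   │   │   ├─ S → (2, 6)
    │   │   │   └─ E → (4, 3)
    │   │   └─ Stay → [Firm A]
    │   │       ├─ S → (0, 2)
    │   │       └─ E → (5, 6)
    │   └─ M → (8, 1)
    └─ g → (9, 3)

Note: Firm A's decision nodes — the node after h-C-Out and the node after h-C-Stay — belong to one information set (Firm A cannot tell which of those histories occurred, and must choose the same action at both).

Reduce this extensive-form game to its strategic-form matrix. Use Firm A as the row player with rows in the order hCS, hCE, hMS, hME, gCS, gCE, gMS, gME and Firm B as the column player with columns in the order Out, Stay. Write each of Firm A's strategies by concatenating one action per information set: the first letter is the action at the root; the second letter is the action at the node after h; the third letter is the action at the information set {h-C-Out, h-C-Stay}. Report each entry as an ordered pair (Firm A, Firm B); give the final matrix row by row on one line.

hCS: (2,6) (0,2) | hCE: (4,3) (5,6) | hMS: (8,1) (8,1) | hME: (8,1) (8,1) | gCS: (9,3) (9,3) | gCE: (9,3) (9,3) | gMS: (9,3) (9,3) | gME: (9,3) (9,3)

          Out     Stay
 hCS    (2,6)    (0,2)
 hCE    (4,3)    (5,6)
 hMS    (8,1)    (8,1)
 hME    (8,1)    (8,1)
 gCS    (9,3)    (9,3)
 gCE    (9,3)    (9,3)
 gMS    (9,3)    (9,3)
 gME    (9,3)    (9,3)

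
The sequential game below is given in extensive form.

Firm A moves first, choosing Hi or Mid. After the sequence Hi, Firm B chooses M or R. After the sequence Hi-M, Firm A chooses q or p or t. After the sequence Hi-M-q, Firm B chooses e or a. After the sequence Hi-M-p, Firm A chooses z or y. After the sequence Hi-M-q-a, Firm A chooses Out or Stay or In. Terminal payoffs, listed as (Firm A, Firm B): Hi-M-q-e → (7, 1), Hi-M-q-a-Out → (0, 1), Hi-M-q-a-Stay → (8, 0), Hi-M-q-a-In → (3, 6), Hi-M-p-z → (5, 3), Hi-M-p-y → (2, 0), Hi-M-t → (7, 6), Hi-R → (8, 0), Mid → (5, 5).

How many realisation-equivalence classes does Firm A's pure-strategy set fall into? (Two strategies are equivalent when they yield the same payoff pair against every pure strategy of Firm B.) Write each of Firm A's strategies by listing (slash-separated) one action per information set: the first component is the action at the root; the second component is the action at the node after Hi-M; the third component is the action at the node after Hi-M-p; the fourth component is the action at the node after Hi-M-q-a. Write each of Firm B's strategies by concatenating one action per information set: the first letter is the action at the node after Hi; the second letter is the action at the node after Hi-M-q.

7

Firm A has 36 pure strategies: Hi/q/z/Out, Hi/q/z/Stay, Hi/q/z/In, Hi/q/y/Out, Hi/q/y/Stay, Hi/q/y/In, Hi/p/z/Out, Hi/p/z/Stay, Hi/p/z/In, Hi/p/y/Out, Hi/p/y/Stay, Hi/p/y/In, Hi/t/z/Out, Hi/t/z/Stay, Hi/t/z/In, Hi/t/y/Out, Hi/t/y/Stay, Hi/t/y/In, Mid/q/z/Out, Mid/q/z/Stay, Mid/q/z/In, Mid/q/y/Out, Mid/q/y/Stay, Mid/q/y/In, Mid/p/z/Out, Mid/p/z/Stay, Mid/p/z/In, Mid/p/y/Out, Mid/p/y/Stay, Mid/p/y/In, Mid/t/z/Out, Mid/t/z/Stay, Mid/t/z/In, Mid/t/y/Out, Mid/t/y/Stay, Mid/t/y/In. Columns: Me, Ma, Re, Ra.
{Hi/q/z/Out, Hi/q/y/Out} → row (7,1) (0,1) (8,0) (8,0)
{Hi/q/z/Stay, Hi/q/y/Stay} → row (7,1) (8,0) (8,0) (8,0)
{Hi/q/z/In, Hi/q/y/In} → row (7,1) (3,6) (8,0) (8,0)
{Hi/p/z/Out, Hi/p/z/Stay, Hi/p/z/In} → row (5,3) (5,3) (8,0) (8,0)
{Hi/p/y/Out, Hi/p/y/Stay, Hi/p/y/In} → row (2,0) (2,0) (8,0) (8,0)
{Hi/t/z/Out, Hi/t/z/Stay, Hi/t/z/In, Hi/t/y/Out, Hi/t/y/Stay, Hi/t/y/In} → row (7,6) (7,6) (8,0) (8,0)
{Mid/q/z/Out, Mid/q/z/Stay, Mid/q/z/In, Mid/q/y/Out, Mid/q/y/Stay, Mid/q/y/In, Mid/p/z/Out, Mid/p/z/Stay, Mid/p/z/In, Mid/p/y/Out, Mid/p/y/Stay, Mid/p/y/In, Mid/t/z/Out, Mid/t/z/Stay, Mid/t/z/In, Mid/t/y/Out, Mid/t/y/Stay, Mid/t/y/In} → row (5,5) (5,5) (5,5) (5,5)
That's 7 distinct rows out of 36 strategies.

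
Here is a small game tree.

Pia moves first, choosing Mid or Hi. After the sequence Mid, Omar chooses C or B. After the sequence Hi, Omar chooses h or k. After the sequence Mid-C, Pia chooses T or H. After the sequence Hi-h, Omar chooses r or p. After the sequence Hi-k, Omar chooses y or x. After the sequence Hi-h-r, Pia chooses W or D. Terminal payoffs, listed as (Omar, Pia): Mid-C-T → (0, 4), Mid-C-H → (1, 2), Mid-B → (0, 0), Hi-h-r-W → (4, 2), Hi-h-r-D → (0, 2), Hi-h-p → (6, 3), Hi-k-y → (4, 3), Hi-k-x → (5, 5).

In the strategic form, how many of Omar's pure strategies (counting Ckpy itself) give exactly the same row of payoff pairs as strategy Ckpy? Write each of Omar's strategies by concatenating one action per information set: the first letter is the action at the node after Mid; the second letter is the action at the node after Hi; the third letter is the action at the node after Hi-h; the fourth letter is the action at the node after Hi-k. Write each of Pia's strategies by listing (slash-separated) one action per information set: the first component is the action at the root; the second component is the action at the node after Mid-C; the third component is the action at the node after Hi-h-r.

2

Row for Ckpy (columns Mid/T/W, Mid/T/D, Mid/H/W, Mid/H/D, Hi/T/W, Hi/T/D, Hi/H/W, Hi/H/D): (0,4) (0,4) (1,2) (1,2) (4,3) (4,3) (4,3) (4,3).
Under Ckpy, Omar's choice at the node after Hi-h can never be reached regardless of what Pia does, so varying those choices leaves every outcome unchanged.
Holding the reachable choices fixed and varying the unreachable one freely already gives 2 equivalent strategies.
No other strategy reproduces this row, so those 2 are the full class: Ckry, Ckpy.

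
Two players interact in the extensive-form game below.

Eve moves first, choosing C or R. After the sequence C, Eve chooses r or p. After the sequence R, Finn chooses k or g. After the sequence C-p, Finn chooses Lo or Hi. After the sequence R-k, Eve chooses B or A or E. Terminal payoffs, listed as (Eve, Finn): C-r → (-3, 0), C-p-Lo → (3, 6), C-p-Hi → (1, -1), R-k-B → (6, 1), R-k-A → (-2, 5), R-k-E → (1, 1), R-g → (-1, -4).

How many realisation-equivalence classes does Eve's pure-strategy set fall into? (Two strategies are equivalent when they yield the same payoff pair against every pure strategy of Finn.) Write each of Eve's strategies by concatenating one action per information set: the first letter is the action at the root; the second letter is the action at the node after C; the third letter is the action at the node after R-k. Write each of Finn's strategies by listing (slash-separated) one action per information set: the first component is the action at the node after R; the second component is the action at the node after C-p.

5

Eve has 12 pure strategies: CrB, CrA, CrE, CpB, CpA, CpE, RrB, RrA, RrE, RpB, RpA, RpE. Columns: k/Lo, k/Hi, g/Lo, g/Hi.
{CrB, CrA, CrE} → row (-3,0) (-3,0) (-3,0) (-3,0)
{CpB, CpA, CpE} → row (3,6) (1,-1) (3,6) (1,-1)
{RrB, RpB} → row (6,1) (6,1) (-1,-4) (-1,-4)
{RrA, RpA} → row (-2,5) (-2,5) (-1,-4) (-1,-4)
{RrE, RpE} → row (1,1) (1,1) (-1,-4) (-1,-4)
That's 5 distinct rows out of 12 strategies.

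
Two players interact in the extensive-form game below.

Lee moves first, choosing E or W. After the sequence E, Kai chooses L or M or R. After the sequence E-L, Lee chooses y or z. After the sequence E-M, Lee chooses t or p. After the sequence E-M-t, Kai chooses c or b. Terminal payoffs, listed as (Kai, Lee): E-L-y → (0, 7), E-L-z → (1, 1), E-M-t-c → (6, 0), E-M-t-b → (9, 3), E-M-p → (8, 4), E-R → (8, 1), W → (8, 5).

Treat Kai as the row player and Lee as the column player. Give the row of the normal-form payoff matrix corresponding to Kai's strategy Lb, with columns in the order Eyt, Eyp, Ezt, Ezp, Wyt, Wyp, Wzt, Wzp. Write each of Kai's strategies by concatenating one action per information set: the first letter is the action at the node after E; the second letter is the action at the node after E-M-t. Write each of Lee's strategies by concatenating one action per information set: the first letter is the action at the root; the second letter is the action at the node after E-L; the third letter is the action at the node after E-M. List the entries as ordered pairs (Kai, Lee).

(0,7) (0,7) (1,1) (1,1) (8,5) (8,5) (8,5) (8,5)

vs Eyt: Lee plays E → Kai plays L at [E] → Lee plays y at [E-L] → (0, 7)
vs Eyp: Lee plays E → Kai plays L at [E] → Lee plays y at [E-L] → (0, 7)
vs Ezt: Lee plays E → Kai plays L at [E] → Lee plays z at [E-L] → (1, 1)
vs Ezp: Lee plays E → Kai plays L at [E] → Lee plays z at [E-L] → (1, 1)
vs Wyt: Lee plays W → (8, 5)
vs Wyp: Lee plays W → (8, 5)
vs Wzt: Lee plays W → (8, 5)
vs Wzp: Lee plays W → (8, 5)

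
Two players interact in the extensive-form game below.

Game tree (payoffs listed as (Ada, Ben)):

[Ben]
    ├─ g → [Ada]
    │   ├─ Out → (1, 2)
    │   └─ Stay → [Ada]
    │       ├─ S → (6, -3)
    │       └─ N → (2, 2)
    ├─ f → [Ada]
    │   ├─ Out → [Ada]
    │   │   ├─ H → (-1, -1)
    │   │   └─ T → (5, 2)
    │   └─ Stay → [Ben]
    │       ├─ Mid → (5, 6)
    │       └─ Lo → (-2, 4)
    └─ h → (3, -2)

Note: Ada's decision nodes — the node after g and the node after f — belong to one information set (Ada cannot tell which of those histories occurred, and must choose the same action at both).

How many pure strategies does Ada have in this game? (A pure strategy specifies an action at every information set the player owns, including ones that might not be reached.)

Ada owns the information set {g, f} with actions {Out, Stay} — two choices.
Ada owns the node after g-Stay with actions {S, N} — two choices.
Ada owns the node after f-Out with actions {H, T} — two choices.
A pure strategy fixes one action at each information set independently, so the count is the product 2 × 2 × 2 = 8.
(For reference, Ben has 6 pure strategies, giving a 8×6 normal-form matrix.)

8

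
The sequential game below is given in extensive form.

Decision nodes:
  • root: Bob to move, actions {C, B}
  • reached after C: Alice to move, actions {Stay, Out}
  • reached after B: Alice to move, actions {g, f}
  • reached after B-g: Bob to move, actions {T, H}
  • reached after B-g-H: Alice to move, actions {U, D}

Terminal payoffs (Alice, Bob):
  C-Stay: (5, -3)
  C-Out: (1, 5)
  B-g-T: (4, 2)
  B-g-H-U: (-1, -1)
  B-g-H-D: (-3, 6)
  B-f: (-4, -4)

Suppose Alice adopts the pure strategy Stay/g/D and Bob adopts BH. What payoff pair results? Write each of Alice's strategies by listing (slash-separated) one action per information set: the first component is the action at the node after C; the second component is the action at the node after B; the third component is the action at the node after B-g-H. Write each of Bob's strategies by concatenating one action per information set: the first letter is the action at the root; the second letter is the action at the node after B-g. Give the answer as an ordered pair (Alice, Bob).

(-3, 6)

Trace the play path from the root:
  Bob plays B
  Alice plays g at [B]
  Bob plays H at [B-g]
  Alice plays D at [B-g-H]
→ terminal payoff (-3, 6).
(Alice's choice at the node after C is never reached on this path, so it doesn't affect the outcome.)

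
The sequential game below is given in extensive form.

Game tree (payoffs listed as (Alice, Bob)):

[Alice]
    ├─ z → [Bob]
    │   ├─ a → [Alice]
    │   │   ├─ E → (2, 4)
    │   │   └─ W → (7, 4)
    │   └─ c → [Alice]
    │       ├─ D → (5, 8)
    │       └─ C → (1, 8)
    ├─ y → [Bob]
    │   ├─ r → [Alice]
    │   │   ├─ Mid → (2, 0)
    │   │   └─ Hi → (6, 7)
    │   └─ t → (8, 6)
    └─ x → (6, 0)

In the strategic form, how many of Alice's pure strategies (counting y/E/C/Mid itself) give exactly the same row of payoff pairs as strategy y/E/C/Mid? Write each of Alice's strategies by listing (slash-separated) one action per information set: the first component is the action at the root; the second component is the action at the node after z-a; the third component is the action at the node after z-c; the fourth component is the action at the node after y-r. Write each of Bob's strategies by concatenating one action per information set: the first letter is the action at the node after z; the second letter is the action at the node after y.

4

Row for y/E/C/Mid (columns ar, at, cr, ct): (2,0) (8,6) (2,0) (8,6).
Under y/E/C/Mid, Alice's choice at the node after z-a and at the node after z-c can never be reached regardless of what Bob does, so varying those choices leaves every outcome unchanged.
Holding the reachable choices fixed and varying the unreachable ones freely already gives 2 × 2 = 4 equivalent strategies.
No other strategy reproduces this row, so those 4 are the full class: y/E/D/Mid, y/E/C/Mid, y/W/D/Mid, y/W/C/Mid.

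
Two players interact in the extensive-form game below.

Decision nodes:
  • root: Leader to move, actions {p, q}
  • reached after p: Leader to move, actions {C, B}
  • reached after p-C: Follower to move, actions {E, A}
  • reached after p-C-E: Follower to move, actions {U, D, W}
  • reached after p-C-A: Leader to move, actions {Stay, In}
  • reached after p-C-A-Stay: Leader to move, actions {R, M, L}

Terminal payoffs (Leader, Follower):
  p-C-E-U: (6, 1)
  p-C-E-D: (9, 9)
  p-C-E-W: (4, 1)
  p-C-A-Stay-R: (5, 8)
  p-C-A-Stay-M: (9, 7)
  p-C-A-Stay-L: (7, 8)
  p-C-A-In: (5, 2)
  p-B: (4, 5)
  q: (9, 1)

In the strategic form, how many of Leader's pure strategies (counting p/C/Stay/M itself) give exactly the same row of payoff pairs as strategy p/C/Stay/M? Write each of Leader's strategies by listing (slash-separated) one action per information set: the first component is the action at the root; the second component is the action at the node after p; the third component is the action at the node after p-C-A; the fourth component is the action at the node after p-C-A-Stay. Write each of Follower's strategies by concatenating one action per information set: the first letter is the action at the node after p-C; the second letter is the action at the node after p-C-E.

Row for p/C/Stay/M (columns EU, ED, EW, AU, AD, AW): (6,1) (9,9) (4,1) (9,7) (9,7) (9,7).
Every one of Leader's information sets is on the play path for some reply by Follower when Leader follows p/C/Stay/M.
Changing the action at any of them therefore changes at least one column, so only p/C/Stay/M itself gives this row.

1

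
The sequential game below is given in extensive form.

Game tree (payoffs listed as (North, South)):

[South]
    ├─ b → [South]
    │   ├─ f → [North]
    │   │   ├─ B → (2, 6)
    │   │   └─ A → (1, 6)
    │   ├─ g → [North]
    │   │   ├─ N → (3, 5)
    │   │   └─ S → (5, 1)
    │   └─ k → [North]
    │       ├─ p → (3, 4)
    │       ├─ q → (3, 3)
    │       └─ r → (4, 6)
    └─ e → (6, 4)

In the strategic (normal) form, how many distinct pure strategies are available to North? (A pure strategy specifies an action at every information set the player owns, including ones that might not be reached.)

12

North owns the node after b-f with actions {B, A} — two choices.
North owns the node after b-g with actions {N, S} — two choices.
North owns the node after b-k with actions {p, q, r} — three choices.
A pure strategy fixes one action at each information set independently, so the count is the product 2 × 2 × 3 = 12.
(For reference, South has 6 pure strategies, giving a 12×6 normal-form matrix.)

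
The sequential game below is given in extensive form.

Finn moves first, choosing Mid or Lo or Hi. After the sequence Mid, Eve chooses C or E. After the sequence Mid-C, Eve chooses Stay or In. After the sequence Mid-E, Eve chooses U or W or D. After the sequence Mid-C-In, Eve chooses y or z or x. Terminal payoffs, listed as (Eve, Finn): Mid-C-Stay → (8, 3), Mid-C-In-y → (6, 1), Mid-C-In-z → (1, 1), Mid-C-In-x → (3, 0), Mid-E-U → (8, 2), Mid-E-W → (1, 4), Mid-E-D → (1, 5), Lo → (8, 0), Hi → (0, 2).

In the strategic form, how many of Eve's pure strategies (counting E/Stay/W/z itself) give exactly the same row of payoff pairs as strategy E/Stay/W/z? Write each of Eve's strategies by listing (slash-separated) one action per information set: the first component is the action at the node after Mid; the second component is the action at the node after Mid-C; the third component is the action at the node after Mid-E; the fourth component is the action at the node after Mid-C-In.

Row for E/Stay/W/z (columns Mid, Lo, Hi): (1,4) (8,0) (0,2).
Under E/Stay/W/z, Eve's choice at the node after Mid-C and at the node after Mid-C-In can never be reached regardless of what Finn does, so varying those choices leaves every outcome unchanged.
Holding the reachable choices fixed and varying the unreachable ones freely already gives 2 × 3 = 6 equivalent strategies.
No other strategy reproduces this row, so those 6 are the full class: E/Stay/W/y, E/Stay/W/z, E/Stay/W/x, E/In/W/y, E/In/W/z, E/In/W/x.

6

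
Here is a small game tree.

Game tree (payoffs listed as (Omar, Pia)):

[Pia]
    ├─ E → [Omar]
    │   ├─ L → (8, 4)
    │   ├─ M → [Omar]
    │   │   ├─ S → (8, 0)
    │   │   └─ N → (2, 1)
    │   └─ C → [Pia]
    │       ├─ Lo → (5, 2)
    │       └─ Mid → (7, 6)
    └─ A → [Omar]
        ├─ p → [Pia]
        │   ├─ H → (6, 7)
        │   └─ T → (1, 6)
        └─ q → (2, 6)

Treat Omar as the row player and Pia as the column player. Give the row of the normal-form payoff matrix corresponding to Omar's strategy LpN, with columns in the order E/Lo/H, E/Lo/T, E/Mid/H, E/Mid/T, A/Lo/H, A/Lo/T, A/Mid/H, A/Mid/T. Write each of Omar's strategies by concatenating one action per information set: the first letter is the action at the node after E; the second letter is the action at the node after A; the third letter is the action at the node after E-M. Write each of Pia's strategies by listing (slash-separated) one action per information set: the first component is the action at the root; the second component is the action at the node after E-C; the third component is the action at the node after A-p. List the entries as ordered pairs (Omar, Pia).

(8,4) (8,4) (8,4) (8,4) (6,7) (1,6) (6,7) (1,6)

vs E/Lo/H: Pia plays E → Omar plays L at [E] → (8, 4)
vs E/Lo/T: Pia plays E → Omar plays L at [E] → (8, 4)
vs E/Mid/H: Pia plays E → Omar plays L at [E] → (8, 4)
vs E/Mid/T: Pia plays E → Omar plays L at [E] → (8, 4)
vs A/Lo/H: Pia plays A → Omar plays p at [A] → Pia plays H at [A-p] → (6, 7)
vs A/Lo/T: Pia plays A → Omar plays p at [A] → Pia plays T at [A-p] → (1, 6)
vs A/Mid/H: Pia plays A → Omar plays p at [A] → Pia plays H at [A-p] → (6, 7)
vs A/Mid/T: Pia plays A → Omar plays p at [A] → Pia plays T at [A-p] → (1, 6)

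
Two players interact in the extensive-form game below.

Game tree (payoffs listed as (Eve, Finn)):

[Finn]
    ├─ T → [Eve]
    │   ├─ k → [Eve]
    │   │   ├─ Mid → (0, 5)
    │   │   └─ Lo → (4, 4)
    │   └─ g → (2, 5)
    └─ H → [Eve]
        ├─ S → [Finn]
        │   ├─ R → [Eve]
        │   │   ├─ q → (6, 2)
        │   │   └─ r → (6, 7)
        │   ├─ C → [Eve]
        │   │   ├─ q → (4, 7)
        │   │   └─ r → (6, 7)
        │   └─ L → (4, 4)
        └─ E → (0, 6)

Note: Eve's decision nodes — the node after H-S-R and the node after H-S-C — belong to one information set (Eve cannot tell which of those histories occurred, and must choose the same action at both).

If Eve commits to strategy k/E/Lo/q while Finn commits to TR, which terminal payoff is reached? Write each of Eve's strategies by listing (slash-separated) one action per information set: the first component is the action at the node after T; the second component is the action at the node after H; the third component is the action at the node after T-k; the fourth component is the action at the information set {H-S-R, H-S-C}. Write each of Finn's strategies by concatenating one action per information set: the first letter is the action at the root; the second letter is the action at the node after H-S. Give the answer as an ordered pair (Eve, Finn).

(4, 4)

Trace the play path from the root:
  Finn plays T
  Eve plays k at [T]
  Eve plays Lo at [T-k]
→ terminal payoff (4, 4).
(Eve's choice at the node after H is never reached on this path, so it doesn't affect the outcome.)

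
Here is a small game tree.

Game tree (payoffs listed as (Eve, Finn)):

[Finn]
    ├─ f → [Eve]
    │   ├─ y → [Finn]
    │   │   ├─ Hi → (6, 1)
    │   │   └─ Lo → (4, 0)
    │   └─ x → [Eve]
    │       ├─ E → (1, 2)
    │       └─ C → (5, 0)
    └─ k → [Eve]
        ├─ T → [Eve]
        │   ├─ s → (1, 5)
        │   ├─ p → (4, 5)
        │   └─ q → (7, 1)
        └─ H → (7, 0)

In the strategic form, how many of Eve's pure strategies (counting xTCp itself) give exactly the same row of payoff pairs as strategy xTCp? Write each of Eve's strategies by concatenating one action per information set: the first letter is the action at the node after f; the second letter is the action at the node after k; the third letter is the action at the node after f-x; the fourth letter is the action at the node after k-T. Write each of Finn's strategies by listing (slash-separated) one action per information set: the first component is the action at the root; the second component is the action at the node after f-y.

1

Row for xTCp (columns f/Hi, f/Lo, k/Hi, k/Lo): (5,0) (5,0) (4,5) (4,5).
Every one of Eve's information sets is on the play path for some reply by Finn when Eve follows xTCp.
Changing the action at any of them therefore changes at least one column, so only xTCp itself gives this row.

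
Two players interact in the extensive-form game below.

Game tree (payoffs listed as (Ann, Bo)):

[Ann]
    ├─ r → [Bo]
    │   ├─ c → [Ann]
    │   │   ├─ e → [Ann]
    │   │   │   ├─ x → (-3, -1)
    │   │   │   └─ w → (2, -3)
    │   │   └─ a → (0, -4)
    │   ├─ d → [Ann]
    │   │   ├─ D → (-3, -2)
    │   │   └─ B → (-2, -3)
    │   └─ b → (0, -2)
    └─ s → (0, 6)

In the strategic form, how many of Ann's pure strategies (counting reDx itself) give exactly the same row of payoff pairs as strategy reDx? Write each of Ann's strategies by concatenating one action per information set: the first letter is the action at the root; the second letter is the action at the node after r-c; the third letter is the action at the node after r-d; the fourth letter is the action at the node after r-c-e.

Row for reDx (columns c, d, b): (-3,-1) (-3,-2) (0,-2).
Every one of Ann's information sets is on the play path for some reply by Bo when Ann follows reDx.
Changing the action at any of them therefore changes at least one column, so only reDx itself gives this row.

1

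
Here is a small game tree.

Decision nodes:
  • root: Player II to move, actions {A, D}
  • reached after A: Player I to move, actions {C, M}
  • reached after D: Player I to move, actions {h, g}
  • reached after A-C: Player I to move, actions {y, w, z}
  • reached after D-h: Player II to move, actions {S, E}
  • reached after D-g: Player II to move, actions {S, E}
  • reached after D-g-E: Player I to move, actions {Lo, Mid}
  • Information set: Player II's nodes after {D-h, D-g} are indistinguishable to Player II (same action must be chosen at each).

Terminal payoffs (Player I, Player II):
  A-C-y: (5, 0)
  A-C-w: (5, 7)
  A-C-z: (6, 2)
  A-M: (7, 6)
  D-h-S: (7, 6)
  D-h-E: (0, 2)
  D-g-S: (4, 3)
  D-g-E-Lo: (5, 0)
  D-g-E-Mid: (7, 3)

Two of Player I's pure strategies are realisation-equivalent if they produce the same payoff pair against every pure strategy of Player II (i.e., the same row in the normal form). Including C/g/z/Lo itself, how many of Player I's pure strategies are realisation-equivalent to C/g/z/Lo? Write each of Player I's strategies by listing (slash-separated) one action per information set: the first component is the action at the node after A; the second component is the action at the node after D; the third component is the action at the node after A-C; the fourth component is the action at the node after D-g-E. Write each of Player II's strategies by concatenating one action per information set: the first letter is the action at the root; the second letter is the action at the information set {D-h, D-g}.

Row for C/g/z/Lo (columns AS, AE, DS, DE): (6,2) (6,2) (4,3) (5,0).
Every one of Player I's information sets is on the play path for some reply by Player II when Player I follows C/g/z/Lo.
Changing the action at any of them therefore changes at least one column, so only C/g/z/Lo itself gives this row.

1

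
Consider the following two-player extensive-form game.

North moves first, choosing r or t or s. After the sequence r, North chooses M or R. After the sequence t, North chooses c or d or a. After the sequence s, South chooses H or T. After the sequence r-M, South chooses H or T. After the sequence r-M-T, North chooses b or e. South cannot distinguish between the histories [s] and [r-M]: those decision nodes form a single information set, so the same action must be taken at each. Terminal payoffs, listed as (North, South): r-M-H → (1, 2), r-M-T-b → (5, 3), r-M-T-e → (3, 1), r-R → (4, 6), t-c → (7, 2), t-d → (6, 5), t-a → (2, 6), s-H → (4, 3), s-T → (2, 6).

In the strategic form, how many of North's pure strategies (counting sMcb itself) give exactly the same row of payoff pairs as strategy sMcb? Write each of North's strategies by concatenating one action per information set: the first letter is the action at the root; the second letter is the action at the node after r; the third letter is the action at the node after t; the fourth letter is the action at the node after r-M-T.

Row for sMcb (columns H, T): (4,3) (2,6).
Under sMcb, North's choice at the node after r and at the node after t and at the node after r-M-T can never be reached regardless of what South does, so varying those choices leaves every outcome unchanged.
Holding the reachable choices fixed and varying the unreachable ones freely already gives 2 × 3 × 2 = 12 equivalent strategies.
No other strategy reproduces this row, so those 12 are the full class: sMcb, sMce, sMdb, sMde, sMab, sMae, sRcb, sRce, sRdb, sRde, sRab, sRae.

12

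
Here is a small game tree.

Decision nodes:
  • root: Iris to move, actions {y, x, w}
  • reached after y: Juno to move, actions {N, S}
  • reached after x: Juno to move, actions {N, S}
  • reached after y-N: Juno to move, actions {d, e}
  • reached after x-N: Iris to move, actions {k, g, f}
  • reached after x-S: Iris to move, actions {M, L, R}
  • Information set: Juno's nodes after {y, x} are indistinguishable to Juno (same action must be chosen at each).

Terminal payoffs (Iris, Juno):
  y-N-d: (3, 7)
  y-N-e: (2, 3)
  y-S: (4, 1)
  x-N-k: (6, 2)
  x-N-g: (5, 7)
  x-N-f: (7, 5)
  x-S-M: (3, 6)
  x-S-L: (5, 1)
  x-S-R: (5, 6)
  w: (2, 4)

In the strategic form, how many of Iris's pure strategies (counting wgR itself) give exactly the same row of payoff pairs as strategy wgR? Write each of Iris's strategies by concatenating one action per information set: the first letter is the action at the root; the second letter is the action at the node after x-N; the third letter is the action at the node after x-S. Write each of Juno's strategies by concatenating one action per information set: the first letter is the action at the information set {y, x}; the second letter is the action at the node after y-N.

9

Row for wgR (columns Nd, Ne, Sd, Se): (2,4) (2,4) (2,4) (2,4).
Under wgR, Iris's choice at the node after x-N and at the node after x-S can never be reached regardless of what Juno does, so varying those choices leaves every outcome unchanged.
Holding the reachable choices fixed and varying the unreachable ones freely already gives 3 × 3 = 9 equivalent strategies.
No other strategy reproduces this row, so those 9 are the full class: wkM, wkL, wkR, wgM, wgL, wgR, wfM, wfL, wfR.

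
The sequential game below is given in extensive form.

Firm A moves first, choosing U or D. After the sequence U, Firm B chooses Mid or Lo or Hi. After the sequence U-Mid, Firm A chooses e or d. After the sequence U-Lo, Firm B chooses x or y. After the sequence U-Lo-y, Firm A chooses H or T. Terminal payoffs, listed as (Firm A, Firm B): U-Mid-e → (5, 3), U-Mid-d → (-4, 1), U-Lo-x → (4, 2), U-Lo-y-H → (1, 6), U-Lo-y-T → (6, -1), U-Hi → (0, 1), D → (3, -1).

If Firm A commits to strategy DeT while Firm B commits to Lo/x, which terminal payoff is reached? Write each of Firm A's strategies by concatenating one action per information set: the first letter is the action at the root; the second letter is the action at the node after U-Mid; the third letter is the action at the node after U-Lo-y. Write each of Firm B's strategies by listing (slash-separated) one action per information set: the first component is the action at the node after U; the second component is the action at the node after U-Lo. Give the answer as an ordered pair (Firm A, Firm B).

Trace the play path from the root:
  Firm A plays D
→ terminal payoff (3, -1).
(Firm A's choice at the node after U-Mid is never reached on this path, so it doesn't affect the outcome.)

(3, -1)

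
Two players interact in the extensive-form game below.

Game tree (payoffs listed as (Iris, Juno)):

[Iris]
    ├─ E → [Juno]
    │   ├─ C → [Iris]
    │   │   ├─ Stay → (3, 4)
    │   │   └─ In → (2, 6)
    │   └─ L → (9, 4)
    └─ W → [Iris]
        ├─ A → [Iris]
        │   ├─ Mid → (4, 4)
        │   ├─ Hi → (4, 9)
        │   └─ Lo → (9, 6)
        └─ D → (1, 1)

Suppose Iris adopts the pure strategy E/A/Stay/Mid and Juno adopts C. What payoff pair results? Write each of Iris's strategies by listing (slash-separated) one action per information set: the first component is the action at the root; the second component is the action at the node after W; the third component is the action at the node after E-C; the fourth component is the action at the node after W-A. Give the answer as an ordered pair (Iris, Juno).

Trace the play path from the root:
  Iris plays E
  Juno plays C at [E]
  Iris plays Stay at [E-C]
→ terminal payoff (3, 4).
(Iris's choice at the node after W is never reached on this path, so it doesn't affect the outcome.)

(3, 4)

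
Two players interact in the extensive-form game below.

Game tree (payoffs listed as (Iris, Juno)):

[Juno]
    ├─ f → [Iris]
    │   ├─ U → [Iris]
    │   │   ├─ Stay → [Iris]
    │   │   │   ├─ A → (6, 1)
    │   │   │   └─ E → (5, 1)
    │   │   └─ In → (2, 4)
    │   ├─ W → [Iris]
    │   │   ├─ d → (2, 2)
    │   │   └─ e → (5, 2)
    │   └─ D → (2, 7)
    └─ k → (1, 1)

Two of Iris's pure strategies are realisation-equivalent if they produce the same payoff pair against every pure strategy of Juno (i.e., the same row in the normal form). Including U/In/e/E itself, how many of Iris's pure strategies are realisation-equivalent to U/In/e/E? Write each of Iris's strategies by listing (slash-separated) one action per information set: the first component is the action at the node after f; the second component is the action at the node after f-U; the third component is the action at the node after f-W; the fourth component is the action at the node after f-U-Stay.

Row for U/In/e/E (columns f, k): (2,4) (1,1).
Under U/In/e/E, Iris's choice at the node after f-W and at the node after f-U-Stay can never be reached regardless of what Juno does, so varying those choices leaves every outcome unchanged.
Holding the reachable choices fixed and varying the unreachable ones freely already gives 2 × 2 = 4 equivalent strategies.
No other strategy reproduces this row, so those 4 are the full class: U/In/d/A, U/In/d/E, U/In/e/A, U/In/e/E.

4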